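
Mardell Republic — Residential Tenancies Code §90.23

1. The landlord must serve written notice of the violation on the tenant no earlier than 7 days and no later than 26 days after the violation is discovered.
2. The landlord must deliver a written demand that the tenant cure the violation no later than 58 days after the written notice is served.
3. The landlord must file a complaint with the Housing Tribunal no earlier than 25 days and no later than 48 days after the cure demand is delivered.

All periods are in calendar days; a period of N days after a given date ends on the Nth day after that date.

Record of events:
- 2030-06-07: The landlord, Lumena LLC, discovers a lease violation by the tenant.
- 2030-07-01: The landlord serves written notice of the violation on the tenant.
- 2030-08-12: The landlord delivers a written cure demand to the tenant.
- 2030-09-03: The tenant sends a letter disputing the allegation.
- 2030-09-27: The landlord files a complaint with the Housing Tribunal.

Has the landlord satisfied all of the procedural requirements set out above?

Yes

Step 1: the window is 7–26 days after 2030-06-07 (when the violation is discovered), so 2030-06-14 through 2030-07-03; done 2030-07-01, which is between those dates.
Step 2: 58 days after 2030-07-01 (when the written notice is served) is 2030-08-28; done 2030-08-12 — timely.
Step 3: the window is 25–48 days after 2030-08-12 (when the cure demand is delivered), so 2030-09-06 through 2030-09-29; 2030-09-27 falls inside that range.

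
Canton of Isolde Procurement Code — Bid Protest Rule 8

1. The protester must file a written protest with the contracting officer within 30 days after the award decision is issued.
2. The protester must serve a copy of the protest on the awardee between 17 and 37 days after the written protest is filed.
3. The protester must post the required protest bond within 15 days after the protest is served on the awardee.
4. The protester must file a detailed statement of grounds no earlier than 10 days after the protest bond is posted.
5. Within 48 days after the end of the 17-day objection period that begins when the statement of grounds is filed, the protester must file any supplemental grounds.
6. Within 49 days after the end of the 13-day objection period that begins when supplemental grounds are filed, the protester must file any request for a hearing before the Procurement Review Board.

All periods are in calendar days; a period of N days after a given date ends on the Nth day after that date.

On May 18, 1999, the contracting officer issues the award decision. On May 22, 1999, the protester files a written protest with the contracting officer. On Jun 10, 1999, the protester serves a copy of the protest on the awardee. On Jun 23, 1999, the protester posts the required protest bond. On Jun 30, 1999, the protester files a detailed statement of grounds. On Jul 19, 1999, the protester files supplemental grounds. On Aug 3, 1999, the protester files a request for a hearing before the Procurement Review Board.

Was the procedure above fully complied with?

(1) due by May 18, 1999 + 30 days = Jun 17, 1999; May 22, 1999 is within that limit.
(2) the permitted window runs from May 22, 1999 + 17 = Jun 8, 1999 to May 22, 1999 + 37 = Jun 28, 1999; done Jun 10, 1999 — within the window.
(3) due by Jun 10, 1999 + 15 days = Jun 25, 1999; done Jun 23, 1999 — timely.
(4) permitted from Jun 23, 1999 + 10 days = Jul 3, 1999 onward; acted on Jun 30, 1999, 3 days prematurely.
The procedure was therefore not followed at step 4.

No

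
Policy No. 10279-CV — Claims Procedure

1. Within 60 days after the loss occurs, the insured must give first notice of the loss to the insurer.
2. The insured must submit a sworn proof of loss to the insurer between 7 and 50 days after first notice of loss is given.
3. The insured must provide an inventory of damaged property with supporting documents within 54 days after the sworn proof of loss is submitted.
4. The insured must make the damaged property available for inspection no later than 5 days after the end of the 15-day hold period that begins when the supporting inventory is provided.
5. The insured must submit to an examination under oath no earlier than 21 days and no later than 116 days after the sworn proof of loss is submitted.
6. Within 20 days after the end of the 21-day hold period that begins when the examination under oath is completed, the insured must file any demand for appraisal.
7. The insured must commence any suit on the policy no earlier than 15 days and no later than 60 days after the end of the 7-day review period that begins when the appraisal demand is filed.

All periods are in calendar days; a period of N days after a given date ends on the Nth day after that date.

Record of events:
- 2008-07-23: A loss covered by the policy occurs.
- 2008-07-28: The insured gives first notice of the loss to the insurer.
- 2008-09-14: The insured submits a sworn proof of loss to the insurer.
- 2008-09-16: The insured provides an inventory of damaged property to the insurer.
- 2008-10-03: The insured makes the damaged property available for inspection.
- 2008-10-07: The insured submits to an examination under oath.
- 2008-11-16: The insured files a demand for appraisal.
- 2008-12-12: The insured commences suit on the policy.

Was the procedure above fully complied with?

Step 1 — counting 60 days from 2008-07-23 (when the loss occurs) gives a deadline of 2008-09-21; completed 2008-07-28, before the deadline.
Step 2 — 7 and 50 days from 2008-07-28 (when first notice of loss is given) are 2008-08-04 and 2008-09-16 respectively; done 2008-09-14, which is between those dates.
Step 3 — counting 54 days from 2008-09-14 (when the sworn proof of loss is submitted) gives a deadline of 2008-11-07; 2008-09-16 is within that limit.
Step 4 — counting 5 days from 2008-10-01 (end of the 15-day hold period, which began when the supporting inventory is provided on 2008-09-16) gives a deadline of 2008-10-06; done 2008-10-03 — timely.
Step 5 — 21 and 116 days from 2008-09-14 (when the sworn proof of loss is submitted) are 2008-10-05 and 2009-01-08 respectively; done 2008-10-07 — within the window.
Step 6 — counting 20 days from 2008-10-28 (end of the 21-day hold period, which began when the examination under oath is completed on 2008-10-07) gives a deadline of 2008-11-17; 2008-11-16 is within that limit.
Step 7 — 15 and 60 days from 2008-11-23 (end of the 7-day review period, which began when the appraisal demand is filed on 2008-11-16) are 2008-12-08 and 2009-01-22 respectively; done 2008-12-12, which is between those dates.

Yes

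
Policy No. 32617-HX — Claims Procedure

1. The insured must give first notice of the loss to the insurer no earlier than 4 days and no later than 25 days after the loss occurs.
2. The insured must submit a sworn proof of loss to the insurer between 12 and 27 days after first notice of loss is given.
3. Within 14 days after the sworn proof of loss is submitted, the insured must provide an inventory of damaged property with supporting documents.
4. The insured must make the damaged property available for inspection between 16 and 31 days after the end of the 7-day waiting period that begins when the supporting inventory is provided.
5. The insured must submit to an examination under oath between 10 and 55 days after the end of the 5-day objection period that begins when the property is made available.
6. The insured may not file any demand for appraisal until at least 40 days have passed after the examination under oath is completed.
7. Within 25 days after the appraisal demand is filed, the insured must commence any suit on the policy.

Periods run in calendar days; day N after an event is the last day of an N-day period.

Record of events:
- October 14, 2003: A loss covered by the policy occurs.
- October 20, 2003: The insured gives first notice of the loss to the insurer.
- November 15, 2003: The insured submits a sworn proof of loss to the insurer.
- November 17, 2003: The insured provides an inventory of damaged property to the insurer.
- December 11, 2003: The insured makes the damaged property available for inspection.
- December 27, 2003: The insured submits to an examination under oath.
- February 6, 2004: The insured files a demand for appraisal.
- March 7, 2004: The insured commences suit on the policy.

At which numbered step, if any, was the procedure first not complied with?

(1) the permitted window runs from October 14, 2003 + 4 = October 18, 2003 to October 14, 2003 + 25 = November 8, 2003; done October 20, 2003, which is between those dates.
(2) the permitted window runs from October 20, 2003 + 12 = November 1, 2003 to October 20, 2003 + 27 = November 16, 2003; done November 15, 2003, which is between those dates.
(3) due by November 15, 2003 + 14 days = November 29, 2003; November 17, 2003 is within that limit.
(4) the permitted window runs from November 24, 2003 + 16 = December 10, 2003 to November 24, 2003 + 31 = December 25, 2003; done December 11, 2003 — within the window.
(5) the permitted window runs from December 16, 2003 + 10 = December 26, 2003 to December 16, 2003 + 55 = February 9, 2004; December 27, 2003 falls inside that range.
(6) permitted from December 27, 2003 + 40 days = February 5, 2004 onward; February 6, 2004 is on or after that date.
(7) due by February 6, 2004 + 25 days = March 2, 2004; not done until March 7, 2004, 5 days after the deadline.

Step 7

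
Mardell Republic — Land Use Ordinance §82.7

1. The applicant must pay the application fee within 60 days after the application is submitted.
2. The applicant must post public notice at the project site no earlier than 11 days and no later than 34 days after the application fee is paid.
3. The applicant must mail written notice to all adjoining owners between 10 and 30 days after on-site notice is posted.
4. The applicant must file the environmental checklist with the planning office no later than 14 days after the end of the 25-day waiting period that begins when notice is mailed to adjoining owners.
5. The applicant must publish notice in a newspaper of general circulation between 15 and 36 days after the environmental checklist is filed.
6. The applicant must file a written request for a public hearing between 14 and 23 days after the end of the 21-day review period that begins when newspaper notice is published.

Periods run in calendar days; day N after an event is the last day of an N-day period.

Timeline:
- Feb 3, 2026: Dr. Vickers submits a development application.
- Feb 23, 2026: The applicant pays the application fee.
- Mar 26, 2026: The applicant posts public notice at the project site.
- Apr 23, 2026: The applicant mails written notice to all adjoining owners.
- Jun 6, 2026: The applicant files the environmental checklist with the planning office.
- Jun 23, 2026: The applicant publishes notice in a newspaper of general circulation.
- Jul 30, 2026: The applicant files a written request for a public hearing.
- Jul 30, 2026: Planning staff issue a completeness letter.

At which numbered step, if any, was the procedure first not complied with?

(1) due by Feb 3, 2026 + 60 days = Apr 4, 2026; done Feb 23, 2026 — timely.
(2) the permitted window runs from Feb 23, 2026 + 11 = Mar 6, 2026 to Feb 23, 2026 + 34 = Mar 29, 2026; done Mar 26, 2026 — within the window.
(3) the permitted window runs from Mar 26, 2026 + 10 = Apr 5, 2026 to Mar 26, 2026 + 30 = Apr 25, 2026; Apr 23, 2026 falls inside that range.
(4) due by May 18, 2026 + 14 days = Jun 1, 2026; done Jun 6, 2026 — 5 days late.

Step 4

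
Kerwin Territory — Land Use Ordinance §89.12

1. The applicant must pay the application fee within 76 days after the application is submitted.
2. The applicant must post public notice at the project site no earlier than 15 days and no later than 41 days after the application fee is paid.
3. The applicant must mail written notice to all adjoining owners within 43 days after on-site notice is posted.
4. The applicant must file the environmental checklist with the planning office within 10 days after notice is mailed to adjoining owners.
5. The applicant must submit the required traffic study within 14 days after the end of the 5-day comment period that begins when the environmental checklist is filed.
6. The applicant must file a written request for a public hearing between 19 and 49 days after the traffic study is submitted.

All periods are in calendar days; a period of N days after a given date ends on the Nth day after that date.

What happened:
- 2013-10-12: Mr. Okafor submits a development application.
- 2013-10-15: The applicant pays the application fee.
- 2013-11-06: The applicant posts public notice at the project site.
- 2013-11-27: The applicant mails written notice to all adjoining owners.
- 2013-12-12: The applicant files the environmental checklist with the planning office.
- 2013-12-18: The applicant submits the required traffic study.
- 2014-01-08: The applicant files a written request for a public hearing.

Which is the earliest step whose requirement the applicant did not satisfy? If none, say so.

Step 4

Step 1: 76 days after 2013-10-12 (when the application is submitted) is 2013-12-27; completed 2013-10-15, before the deadline.
Step 2: the window is 15–41 days after 2013-10-15 (when the application fee is paid), so 2013-10-30 through 2013-11-25; 2013-11-06 falls inside that range.
Step 3: 43 days after 2013-11-06 (when on-site notice is posted) is 2013-12-19; done 2013-11-27 — timely.
Step 4: 10 days after 2013-11-27 (when notice is mailed to adjoining owners) is 2013-12-07; done 2013-12-12 — 5 days late.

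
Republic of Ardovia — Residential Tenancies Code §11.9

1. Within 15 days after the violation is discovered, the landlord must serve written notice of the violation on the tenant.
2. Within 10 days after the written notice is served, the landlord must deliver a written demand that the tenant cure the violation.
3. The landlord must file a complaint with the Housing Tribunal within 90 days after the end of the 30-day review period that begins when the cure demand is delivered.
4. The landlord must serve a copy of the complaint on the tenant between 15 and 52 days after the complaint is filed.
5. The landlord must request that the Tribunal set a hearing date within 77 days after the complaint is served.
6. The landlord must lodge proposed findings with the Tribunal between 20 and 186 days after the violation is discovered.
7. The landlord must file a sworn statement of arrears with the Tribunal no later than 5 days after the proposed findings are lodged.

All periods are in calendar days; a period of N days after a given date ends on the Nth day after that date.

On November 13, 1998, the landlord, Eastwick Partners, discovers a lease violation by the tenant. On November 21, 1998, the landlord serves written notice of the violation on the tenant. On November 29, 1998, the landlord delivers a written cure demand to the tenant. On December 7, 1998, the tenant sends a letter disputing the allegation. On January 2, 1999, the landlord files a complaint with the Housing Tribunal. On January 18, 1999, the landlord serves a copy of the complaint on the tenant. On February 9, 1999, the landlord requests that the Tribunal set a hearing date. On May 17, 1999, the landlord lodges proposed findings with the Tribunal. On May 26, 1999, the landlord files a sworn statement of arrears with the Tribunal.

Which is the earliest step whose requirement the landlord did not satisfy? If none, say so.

(1) due by November 13, 1998 + 15 days = November 28, 1998; completed November 21, 1998, before the deadline.
(2) due by November 21, 1998 + 10 days = December 1, 1998; completed November 29, 1998, before the deadline.
(3) due by December 29, 1998 + 90 days = March 29, 1999; done January 2, 1999 — timely.
(4) the permitted window runs from January 2, 1999 + 15 = January 17, 1999 to January 2, 1999 + 52 = February 23, 1999; done January 18, 1999 — within the window.
(5) due by January 18, 1999 + 77 days = April 5, 1999; February 9, 1999 is within that limit.
(6) the permitted window runs from November 13, 1998 + 20 = December 3, 1998 to November 13, 1998 + 186 = May 18, 1999; done May 17, 1999, which is between those dates.
(7) due by May 17, 1999 + 5 days = May 22, 1999; May 26, 1999 misses that deadline by 4 days.

Step 7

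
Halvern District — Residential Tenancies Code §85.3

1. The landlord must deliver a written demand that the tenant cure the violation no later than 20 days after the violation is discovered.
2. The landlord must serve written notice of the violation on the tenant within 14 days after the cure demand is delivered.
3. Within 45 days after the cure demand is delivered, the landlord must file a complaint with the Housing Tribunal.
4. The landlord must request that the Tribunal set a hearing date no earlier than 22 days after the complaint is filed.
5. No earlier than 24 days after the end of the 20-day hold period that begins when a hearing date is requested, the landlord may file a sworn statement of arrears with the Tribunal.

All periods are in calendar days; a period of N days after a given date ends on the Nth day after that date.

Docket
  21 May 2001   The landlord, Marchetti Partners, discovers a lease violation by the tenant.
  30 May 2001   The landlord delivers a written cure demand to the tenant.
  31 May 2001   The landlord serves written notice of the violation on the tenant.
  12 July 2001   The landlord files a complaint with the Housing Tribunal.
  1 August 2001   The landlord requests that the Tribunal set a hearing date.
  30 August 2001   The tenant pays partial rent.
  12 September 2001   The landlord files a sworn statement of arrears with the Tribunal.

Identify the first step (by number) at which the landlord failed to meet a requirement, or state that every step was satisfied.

(1) due by 21 May 2001 + 20 days = 10 June 2001; done 30 May 2001 — timely.
(2) due by 30 May 2001 + 14 days = 13 June 2001; done 31 May 2001 — timely.
(3) due by 30 May 2001 + 45 days = 14 July 2001; completed 12 July 2001, before the deadline.
(4) permitted from 12 July 2001 + 22 days = 3 August 2001 onward; 1 August 2001 is 2 days before the earliest permitted date.

Step 4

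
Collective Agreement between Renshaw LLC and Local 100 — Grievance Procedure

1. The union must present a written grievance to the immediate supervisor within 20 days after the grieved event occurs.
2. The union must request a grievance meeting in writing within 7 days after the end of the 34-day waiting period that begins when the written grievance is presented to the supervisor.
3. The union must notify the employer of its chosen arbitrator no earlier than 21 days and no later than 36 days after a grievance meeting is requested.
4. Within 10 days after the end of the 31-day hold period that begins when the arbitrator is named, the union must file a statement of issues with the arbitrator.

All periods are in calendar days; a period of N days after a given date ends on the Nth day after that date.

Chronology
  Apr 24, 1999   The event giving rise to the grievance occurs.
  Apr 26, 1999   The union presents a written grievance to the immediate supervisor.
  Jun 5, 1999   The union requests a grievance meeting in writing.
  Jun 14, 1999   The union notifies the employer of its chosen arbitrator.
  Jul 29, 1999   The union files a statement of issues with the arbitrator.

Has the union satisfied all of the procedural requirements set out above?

No

Step 1: 20 days after Apr 24, 1999 (when the grieved event occurs) is May 14, 1999; Apr 26, 1999 is within that limit.
Step 2: 7 days after May 30, 1999 (end of the 34-day waiting period, which began when the written grievance is presented to the supervisor on Apr 26, 1999) is Jun 6, 1999; done Jun 5, 1999 — timely.
Step 3: the window is 21–36 days after Jun 5, 1999 (when a grievance meeting is requested), so Jun 26, 1999 through Jul 11, 1999; Jun 14, 1999 is 12 days too early.
The analysis stops there.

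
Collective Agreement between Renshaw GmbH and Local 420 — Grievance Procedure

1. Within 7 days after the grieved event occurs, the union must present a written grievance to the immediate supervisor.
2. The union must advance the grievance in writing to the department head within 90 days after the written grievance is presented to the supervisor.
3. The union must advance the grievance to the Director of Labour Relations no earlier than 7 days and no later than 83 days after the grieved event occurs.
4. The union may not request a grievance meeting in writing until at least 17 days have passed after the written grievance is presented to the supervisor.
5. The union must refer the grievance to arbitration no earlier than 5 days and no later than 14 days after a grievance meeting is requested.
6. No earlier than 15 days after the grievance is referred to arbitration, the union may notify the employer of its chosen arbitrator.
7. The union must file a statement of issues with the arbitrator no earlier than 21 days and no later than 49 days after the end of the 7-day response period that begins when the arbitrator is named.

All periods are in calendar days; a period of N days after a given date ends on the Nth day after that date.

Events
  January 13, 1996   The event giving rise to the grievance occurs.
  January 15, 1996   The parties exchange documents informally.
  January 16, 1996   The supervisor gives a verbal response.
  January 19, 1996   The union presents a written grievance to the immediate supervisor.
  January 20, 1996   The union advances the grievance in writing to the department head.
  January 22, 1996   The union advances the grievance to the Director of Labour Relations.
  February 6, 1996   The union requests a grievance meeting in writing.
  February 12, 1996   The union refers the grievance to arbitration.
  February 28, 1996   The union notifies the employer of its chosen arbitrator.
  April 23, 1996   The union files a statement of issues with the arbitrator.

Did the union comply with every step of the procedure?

Yes

Step 1 — counting 7 days from January 13, 1996 (when the grieved event occurs) gives a deadline of January 20, 1996; January 19, 1996 is within that limit.
Step 2 — counting 90 days from January 19, 1996 (when the written grievance is presented to the supervisor) gives a deadline of April 18, 1996; January 20, 1996 is within that limit.
Step 3 — 7 and 83 days from January 13, 1996 (when the grieved event occurs) are January 20, 1996 and April 5, 1996 respectively; January 22, 1996 falls inside that range.
Step 4 — must wait 17 days from January 19, 1996 (when the written grievance is presented to the supervisor), so not before February 5, 1996; February 6, 1996 is on or after that date.
Step 5 — 5 and 14 days from February 6, 1996 (when a grievance meeting is requested) are February 11, 1996 and February 20, 1996 respectively; done February 12, 1996 — within the window.
Step 6 — must wait 15 days from February 12, 1996 (when the grievance is referred to arbitration), so not before February 27, 1996; done February 28, 1996, after the minimum wait.
Step 7 — 21 and 49 days from March 6, 1996 (end of the 7-day response period, which began when the arbitrator is named on February 28, 1996) are March 27, 1996 and April 24, 1996 respectively; April 23, 1996 falls inside that range.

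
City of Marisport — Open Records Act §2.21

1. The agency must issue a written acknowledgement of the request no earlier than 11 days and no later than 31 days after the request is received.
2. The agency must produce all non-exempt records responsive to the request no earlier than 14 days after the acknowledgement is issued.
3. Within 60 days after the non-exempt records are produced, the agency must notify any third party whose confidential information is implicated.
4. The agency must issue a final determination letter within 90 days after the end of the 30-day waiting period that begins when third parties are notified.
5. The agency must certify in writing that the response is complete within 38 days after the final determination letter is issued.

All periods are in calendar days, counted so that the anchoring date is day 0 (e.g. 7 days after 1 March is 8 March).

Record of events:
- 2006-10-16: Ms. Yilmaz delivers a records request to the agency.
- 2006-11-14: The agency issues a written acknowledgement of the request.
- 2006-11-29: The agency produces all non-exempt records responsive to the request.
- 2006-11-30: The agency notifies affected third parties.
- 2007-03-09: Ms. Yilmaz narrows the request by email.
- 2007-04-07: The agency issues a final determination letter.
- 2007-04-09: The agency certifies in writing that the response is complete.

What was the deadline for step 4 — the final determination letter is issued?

2007-03-30

Third parties are notified on 2006-11-30; the 30-day waiting period therefore ends 2006-12-30, and step 4 runs from that date. 90 days after 2006-12-30 is 2007-03-30.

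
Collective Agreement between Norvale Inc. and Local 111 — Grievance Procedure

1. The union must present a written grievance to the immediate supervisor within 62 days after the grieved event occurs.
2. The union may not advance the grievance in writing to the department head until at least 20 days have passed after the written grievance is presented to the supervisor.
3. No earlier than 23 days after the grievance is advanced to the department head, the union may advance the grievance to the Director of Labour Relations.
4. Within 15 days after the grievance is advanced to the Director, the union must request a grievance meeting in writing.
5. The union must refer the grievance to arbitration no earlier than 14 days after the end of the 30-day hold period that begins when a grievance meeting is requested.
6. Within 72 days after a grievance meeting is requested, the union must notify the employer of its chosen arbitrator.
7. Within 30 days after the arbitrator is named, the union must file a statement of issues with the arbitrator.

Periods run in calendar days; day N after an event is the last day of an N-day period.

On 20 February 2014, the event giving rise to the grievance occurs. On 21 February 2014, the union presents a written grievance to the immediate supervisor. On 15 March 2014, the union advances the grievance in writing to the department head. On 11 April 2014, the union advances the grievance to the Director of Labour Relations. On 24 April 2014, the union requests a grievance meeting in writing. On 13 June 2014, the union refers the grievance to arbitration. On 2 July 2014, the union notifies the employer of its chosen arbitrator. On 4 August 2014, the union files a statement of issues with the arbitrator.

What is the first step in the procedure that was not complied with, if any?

Step 7

(1) due by 20 February 2014 + 62 days = 23 April 2014; 21 February 2014 is within that limit.
(2) permitted from 21 February 2014 + 20 days = 13 March 2014 onward; 15 March 2014 is on or after that date.
(3) permitted from 15 March 2014 + 23 days = 7 April 2014 onward; done 11 April 2014, after the minimum wait.
(4) due by 11 April 2014 + 15 days = 26 April 2014; completed 24 April 2014, before the deadline.
(5) permitted from 24 May 2014 + 14 days = 7 June 2014 onward; done 13 June 2014, after the minimum wait.
(6) due by 24 April 2014 + 72 days = 5 July 2014; completed 2 July 2014, before the deadline.
(7) due by 2 July 2014 + 30 days = 1 August 2014; not done until 4 August 2014, 3 days after the deadline.
The analysis stops there.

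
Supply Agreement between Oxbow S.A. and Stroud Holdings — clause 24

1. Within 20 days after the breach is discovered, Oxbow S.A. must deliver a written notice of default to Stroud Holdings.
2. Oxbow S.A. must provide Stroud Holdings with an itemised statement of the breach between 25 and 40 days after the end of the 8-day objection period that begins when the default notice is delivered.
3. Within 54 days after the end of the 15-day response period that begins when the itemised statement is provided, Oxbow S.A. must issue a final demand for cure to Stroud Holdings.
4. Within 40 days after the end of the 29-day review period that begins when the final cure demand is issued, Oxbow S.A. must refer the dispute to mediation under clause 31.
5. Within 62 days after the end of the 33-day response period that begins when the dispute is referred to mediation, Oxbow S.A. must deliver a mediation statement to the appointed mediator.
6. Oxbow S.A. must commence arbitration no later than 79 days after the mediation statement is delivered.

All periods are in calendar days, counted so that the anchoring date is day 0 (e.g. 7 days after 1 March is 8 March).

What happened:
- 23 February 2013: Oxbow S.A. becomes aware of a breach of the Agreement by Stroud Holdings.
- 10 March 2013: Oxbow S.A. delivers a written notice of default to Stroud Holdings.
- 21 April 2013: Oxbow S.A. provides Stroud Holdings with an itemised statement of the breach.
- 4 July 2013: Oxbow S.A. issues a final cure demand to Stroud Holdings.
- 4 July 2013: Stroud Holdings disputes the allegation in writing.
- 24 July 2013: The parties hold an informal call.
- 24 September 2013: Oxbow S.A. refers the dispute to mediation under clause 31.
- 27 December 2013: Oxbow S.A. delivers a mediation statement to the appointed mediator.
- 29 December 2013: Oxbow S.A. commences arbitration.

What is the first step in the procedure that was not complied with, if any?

Step 1 — counting 20 days from 23 February 2013 (when the breach is discovered) gives a deadline of 15 March 2013; completed 10 March 2013, before the deadline.
Step 2 — 25 and 40 days from 18 March 2013 (end of the 8-day objection period, which began when the default notice is delivered on 10 March 2013) are 12 April 2013 and 27 April 2013 respectively; done 21 April 2013, which is between those dates.
Step 3 — counting 54 days from 6 May 2013 (end of the 15-day response period, which began when the itemised statement is provided on 21 April 2013) gives a deadline of 29 June 2013; done 4 July 2013 — 5 days late.
No need to go further; step 3 was not satisfied.

Step 3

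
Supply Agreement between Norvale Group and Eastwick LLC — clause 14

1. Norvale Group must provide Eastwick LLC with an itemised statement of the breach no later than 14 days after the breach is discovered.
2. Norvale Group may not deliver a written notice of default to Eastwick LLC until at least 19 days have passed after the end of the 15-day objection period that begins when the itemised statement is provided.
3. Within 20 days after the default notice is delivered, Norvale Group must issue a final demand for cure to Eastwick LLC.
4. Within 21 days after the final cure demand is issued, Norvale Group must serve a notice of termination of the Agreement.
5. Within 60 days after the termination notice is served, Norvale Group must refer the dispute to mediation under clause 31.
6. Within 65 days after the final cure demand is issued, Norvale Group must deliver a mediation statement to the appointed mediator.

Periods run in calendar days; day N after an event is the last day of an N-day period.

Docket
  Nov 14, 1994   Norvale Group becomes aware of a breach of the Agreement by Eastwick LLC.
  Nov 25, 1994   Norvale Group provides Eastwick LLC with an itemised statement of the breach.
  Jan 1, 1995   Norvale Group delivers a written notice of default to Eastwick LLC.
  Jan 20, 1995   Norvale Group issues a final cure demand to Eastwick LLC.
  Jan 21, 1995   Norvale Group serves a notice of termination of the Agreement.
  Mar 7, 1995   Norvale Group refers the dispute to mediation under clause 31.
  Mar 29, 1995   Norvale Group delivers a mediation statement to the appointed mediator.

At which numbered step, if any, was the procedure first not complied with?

Step 6

Step 1: 14 days after Nov 14, 1994 (when the breach is discovered) is Nov 28, 1994; Nov 25, 1994 is within that limit.
Step 2: the earliest permitted date is 19 days after Dec 10, 1994 (end of the 15-day objection period, which began when the itemised statement is provided on Nov 25, 1994), i.e. Dec 29, 1994; done Jan 1, 1995 — permitted.
Step 3: 20 days after Jan 1, 1995 (when the default notice is delivered) is Jan 21, 1995; Jan 20, 1995 is within that limit.
Step 4: 21 days after Jan 20, 1995 (when the final cure demand is issued) is Feb 10, 1995; completed Jan 21, 1995, before the deadline.
Step 5: 60 days after Jan 21, 1995 (when the termination notice is served) is Mar 22, 1995; done Mar 7, 1995 — timely.
Step 6: 65 days after Jan 20, 1995 (when the final cure demand is issued) is Mar 26, 1995; not done until Mar 29, 1995, 3 days after the deadline.
That is the first point of non-compliance.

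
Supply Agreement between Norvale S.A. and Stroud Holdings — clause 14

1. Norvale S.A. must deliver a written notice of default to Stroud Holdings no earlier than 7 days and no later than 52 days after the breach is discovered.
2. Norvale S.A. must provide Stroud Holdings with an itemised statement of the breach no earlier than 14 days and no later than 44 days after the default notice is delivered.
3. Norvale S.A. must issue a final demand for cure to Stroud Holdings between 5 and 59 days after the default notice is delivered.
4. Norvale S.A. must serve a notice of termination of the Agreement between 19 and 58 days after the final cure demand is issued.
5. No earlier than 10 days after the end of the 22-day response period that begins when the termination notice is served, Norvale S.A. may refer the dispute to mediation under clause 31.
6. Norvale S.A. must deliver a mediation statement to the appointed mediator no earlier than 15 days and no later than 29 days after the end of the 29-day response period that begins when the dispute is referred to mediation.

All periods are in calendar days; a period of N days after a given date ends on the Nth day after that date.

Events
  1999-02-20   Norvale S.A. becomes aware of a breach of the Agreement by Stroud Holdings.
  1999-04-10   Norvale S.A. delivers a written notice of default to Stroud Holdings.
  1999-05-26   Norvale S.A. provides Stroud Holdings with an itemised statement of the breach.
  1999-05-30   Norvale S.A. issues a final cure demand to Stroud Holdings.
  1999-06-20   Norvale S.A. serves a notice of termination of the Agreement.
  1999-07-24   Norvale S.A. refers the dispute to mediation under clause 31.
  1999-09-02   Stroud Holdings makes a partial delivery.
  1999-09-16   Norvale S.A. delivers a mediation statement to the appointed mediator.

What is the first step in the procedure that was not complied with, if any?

Step 2

(1) the permitted window runs from 1999-02-20 + 7 = 1999-02-27 to 1999-02-20 + 52 = 1999-04-13; done 1999-04-10 — within the window.
(2) the permitted window runs from 1999-04-10 + 14 = 1999-04-24 to 1999-04-10 + 44 = 1999-05-24; 1999-05-26 is 2 days past the end of the window.
The procedure was therefore not followed at step 2.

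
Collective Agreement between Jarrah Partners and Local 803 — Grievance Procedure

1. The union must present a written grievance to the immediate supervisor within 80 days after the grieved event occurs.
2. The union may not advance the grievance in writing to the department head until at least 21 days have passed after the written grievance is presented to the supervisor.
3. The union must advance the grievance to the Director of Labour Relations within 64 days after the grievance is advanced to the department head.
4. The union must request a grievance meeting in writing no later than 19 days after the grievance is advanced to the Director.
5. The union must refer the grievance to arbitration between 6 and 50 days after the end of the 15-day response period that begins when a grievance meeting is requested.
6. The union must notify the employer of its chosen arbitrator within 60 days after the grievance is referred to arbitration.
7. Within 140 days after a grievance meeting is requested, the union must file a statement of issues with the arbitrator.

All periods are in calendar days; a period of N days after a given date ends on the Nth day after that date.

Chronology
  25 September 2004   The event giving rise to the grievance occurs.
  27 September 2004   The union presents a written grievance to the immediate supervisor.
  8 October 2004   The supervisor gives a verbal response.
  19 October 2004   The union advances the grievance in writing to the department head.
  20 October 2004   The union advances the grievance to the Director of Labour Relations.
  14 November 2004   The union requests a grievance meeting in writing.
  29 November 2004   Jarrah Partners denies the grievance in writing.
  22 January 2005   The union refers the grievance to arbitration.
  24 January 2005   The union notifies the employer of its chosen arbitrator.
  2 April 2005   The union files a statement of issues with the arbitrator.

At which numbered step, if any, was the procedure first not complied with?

(1) due by 25 September 2004 + 80 days = 14 December 2004; done 27 September 2004 — timely.
(2) permitted from 27 September 2004 + 21 days = 18 October 2004 onward; done 19 October 2004, after the minimum wait.
(3) due by 19 October 2004 + 64 days = 22 December 2004; done 20 October 2004 — timely.
(4) due by 20 October 2004 + 19 days = 8 November 2004; 14 November 2004 misses that deadline by 6 days.
That is the first point of non-compliance.

Step 4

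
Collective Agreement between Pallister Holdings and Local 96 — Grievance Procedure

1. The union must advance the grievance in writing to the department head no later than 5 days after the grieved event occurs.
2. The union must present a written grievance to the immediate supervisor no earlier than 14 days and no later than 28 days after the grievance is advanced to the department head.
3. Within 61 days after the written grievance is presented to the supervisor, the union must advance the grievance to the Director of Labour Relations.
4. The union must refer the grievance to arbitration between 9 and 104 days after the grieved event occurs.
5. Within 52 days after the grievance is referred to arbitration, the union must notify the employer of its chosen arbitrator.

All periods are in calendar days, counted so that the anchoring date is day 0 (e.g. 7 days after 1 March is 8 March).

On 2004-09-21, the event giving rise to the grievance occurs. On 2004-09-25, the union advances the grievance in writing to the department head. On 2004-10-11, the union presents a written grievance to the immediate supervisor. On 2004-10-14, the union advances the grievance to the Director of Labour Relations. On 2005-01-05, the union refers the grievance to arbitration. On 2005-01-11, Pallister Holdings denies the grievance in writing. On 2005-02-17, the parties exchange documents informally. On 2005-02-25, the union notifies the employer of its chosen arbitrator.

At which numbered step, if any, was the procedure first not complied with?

(1) due by 2004-09-21 + 5 days = 2004-09-26; 2004-09-25 is within that limit.
(2) the permitted window runs from 2004-09-25 + 14 = 2004-10-09 to 2004-09-25 + 28 = 2004-10-23; 2004-10-11 falls inside that range.
(3) due by 2004-10-11 + 61 days = 2004-12-11; done 2004-10-14 — timely.
(4) the permitted window runs from 2004-09-21 + 9 = 2004-09-30 to 2004-09-21 + 104 = 2005-01-03; done 2005-01-05 — 2 days after the window closed.
No need to go further; step 4 was not satisfied.

Step 4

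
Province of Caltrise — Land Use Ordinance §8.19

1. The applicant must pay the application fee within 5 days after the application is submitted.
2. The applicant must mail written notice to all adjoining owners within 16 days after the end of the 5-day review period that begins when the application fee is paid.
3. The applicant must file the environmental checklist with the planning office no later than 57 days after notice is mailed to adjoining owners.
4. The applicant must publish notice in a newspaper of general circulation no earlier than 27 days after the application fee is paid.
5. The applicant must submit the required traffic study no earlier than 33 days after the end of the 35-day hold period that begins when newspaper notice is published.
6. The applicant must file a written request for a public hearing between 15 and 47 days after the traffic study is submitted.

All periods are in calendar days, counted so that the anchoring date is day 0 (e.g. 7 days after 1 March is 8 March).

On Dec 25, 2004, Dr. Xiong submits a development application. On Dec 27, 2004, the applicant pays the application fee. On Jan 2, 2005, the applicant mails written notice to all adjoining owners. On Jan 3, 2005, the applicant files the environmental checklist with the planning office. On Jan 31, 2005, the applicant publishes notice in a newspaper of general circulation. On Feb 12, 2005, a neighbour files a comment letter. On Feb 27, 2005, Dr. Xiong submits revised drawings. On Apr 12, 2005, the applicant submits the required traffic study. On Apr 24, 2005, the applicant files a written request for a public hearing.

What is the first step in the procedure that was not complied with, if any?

Step 1 — counting 5 days from Dec 25, 2004 (when the application is submitted) gives a deadline of Dec 30, 2004; Dec 27, 2004 is within that limit.
Step 2 — counting 16 days from Jan 1, 2005 (end of the 5-day review period, which began when the application fee is paid on Dec 27, 2004) gives a deadline of Jan 17, 2005; completed Jan 2, 2005, before the deadline.
Step 3 — counting 57 days from Jan 2, 2005 (when notice is mailed to adjoining owners) gives a deadline of Feb 28, 2005; completed Jan 3, 2005, before the deadline.
Step 4 — must wait 27 days from Dec 27, 2004 (when the application fee is paid), so not before Jan 23, 2005; Jan 31, 2005 is on or after that date.
Step 5 — must wait 33 days from Mar 7, 2005 (end of the 35-day hold period, which began when newspaper notice is published on Jan 31, 2005), so not before Apr 9, 2005; done Apr 12, 2005 — permitted.
Step 6 — 15 and 47 days from Apr 12, 2005 (when the traffic study is submitted) are Apr 27, 2005 and May 29, 2005 respectively; done Apr 24, 2005 — 3 days before the window opened.
Later steps need not be reached.

Step 6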